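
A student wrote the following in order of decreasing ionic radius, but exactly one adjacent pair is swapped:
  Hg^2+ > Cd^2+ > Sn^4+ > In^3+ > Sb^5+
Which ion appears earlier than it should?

Scanning neighbour by neighbour, only Sn^4+/In^3+ violates a trend: both have 46 electrons but Z(Sn)=50 > Z(In)=49, so Sn^4+ should be the smaller of the two. That makes Sn^4+ the one sitting a position early relative to where it belongs.

Sn^4+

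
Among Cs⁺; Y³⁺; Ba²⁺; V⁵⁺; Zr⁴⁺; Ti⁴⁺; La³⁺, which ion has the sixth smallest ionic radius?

Ba²⁺

V⁵⁺: 18 e⁻, Z=23, Ti⁴⁺: 18 e⁻, Z=22, Zr⁴⁺: 36 e⁻, Z=40, Y³⁺: 36 e⁻, Z=39, La³⁺: 54 e⁻, Z=57, Ba²⁺: 54 e⁻, Z=56, Cs⁺: 54 e⁻, Z=55. V⁵⁺ < Ti⁴⁺ (both 18 e⁻, Z=23>22); Ti⁴⁺ < Zr⁴⁺ (same group, period 4 vs 5); Zr⁴⁺ < Y³⁺ (isoelectronic, higher Z=40 is smaller); Y³⁺ < La³⁺ (same group, 1 shell fewer); La³⁺ < Ba²⁺ (both 54 e⁻, Z=57>56); Ba²⁺ < Cs⁺ (both 54 e⁻, Z=56>55).
So the order is V⁵⁺ < Ti⁴⁺ < Zr⁴⁺ < Y³⁺ < La³⁺ < Ba²⁺ < Cs⁺; the 6th-smallest ion is Ba²⁺.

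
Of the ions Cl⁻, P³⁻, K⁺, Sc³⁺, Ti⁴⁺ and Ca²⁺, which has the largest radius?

P³⁻

These species are isoelectronic with 18 electrons. The only difference is the number of protons: Ti⁴⁺ (Z=22), Sc³⁺ (Z=21), Ca²⁺ (Z=20), K⁺ (Z=19), Cl⁻ (Z=17), P³⁻ (Z=15). The strongest nuclear pull (Ti⁴⁺) gives the smallest ion.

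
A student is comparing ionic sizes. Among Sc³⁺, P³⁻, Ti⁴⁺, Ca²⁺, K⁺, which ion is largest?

P³⁻

These species are isoelectronic with 18 electrons. The only difference is the number of protons: Ti⁴⁺ (Z=22), Sc³⁺ (Z=21), Ca²⁺ (Z=20), K⁺ (Z=19), P³⁻ (Z=15). The strongest nuclear pull (Ti⁴⁺) gives the smallest ion.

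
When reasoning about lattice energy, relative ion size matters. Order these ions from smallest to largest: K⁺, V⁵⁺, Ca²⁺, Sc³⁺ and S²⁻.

These species are isoelectronic with 18 electrons. The only difference is the number of protons: V⁵⁺ (Z=23), Sc³⁺ (Z=21), Ca²⁺ (Z=20), K⁺ (Z=19), S²⁻ (Z=16). The strongest nuclear pull (V⁵⁺) gives the smallest ion.

V⁵⁺ < Sc³⁺ < Ca²⁺ < K⁺ < S²⁻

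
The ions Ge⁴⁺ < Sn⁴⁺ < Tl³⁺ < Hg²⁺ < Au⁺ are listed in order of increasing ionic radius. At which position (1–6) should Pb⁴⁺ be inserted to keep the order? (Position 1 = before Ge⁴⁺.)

Tabulating Z and e⁻: Ge⁴⁺ (Z=32, 28 e⁻), Sn⁴⁺ (Z=50, 46 e⁻), Pb⁴⁺ (Z=82, 78 e⁻), Tl³⁺ (Z=81, 78 e⁻), Hg²⁺ (Z=80, 78 e⁻), Au⁺ (Z=79, 78 e⁻). Ge⁴⁺ < Sn⁴⁺ (same group, 1 shell fewer); Sn⁴⁺ < Pb⁴⁺ (same group, period 5 vs 6); Pb⁴⁺ < Tl³⁺ (isoelectronic, higher Z=82 is smaller); Tl³⁺ < Hg²⁺ (both 78 e⁻, Z=81>80); Hg²⁺ < Au⁺ (isoelectronic, higher Z=80 is smaller).
Putting Pb⁴⁺ in gives Ge⁴⁺ < Sn⁴⁺ < Pb⁴⁺ < Tl³⁺ < Hg²⁺ < Au⁺; it lands at slot 3.

3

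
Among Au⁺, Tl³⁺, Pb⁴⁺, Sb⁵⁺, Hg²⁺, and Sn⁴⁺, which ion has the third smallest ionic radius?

Pb⁴⁺

Electron counts and nuclear charges: Sb⁵⁺ (Z=51, 46 e⁻), Sn⁴⁺ (Z=50, 46 e⁻), Pb⁴⁺ (Z=82, 78 e⁻), Tl³⁺ (Z=81, 78 e⁻), Hg²⁺ (Z=80, 78 e⁻), Au⁺ (Z=79, 78 e⁻). Sb⁵⁺ < Sn⁴⁺ (isoelectronic, higher Z=51 is smaller); Sn⁴⁺ < Pb⁴⁺ (same group, 1 shell fewer); Pb⁴⁺ < Tl³⁺ (both 78 e⁻, Z=82>81); Tl³⁺ < Hg²⁺ (isoelectronic, higher Z=81 is smaller); Hg²⁺ < Au⁺ (both 78 e⁻, Z=80>79).
Full ascending order: Sb⁵⁺ < Sn⁴⁺ < Pb⁴⁺ < Tl³⁺ < Hg²⁺ < Au⁺. Counting from the smallest, position 3 is Pb⁴⁺.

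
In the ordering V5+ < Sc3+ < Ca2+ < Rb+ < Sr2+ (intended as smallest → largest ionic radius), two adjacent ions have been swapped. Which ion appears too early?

Rb+

Scanning neighbour by neighbour, only Rb+/Sr2+ violates a trend: both have 36 electrons but Z(Sr)=38 > Z(Rb)=37, so Sr2+ should be the smaller of the two. That makes Rb+ the one sitting a position early relative to where it belongs.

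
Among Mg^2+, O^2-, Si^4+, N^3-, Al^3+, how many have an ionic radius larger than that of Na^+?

Isoelectronic series (10 e⁻ each). Size is set by nuclear charge: more protons means a smaller ion. Si^4+ (Z=14), Al^3+ (Z=13), Mg^2+ (Z=12), Na^+ (Z=11), O^2- (Z=8), N^3- (Z=7).
Placing each against Na^+: smaller — Si^4+, Al^3+, Mg^2+; larger — O^2-, N^3-. Count: 2.

2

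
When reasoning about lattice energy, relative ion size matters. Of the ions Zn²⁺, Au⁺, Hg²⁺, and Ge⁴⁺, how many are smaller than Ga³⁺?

1

Ge⁴⁺ has 28 e⁻ (Z=32), Ga³⁺ has 28 e⁻ (Z=31), Zn²⁺ has 28 e⁻ (Z=30), Hg²⁺ has 78 e⁻ (Z=80), Au⁺ has 78 e⁻ (Z=79). Ge⁴⁺ < Ga³⁺ (both 28 e⁻, Z=32>31); Ga³⁺ < Zn²⁺ (isoelectronic, higher Z=31 is smaller); Zn²⁺ < Hg²⁺ (same group, period 4 vs 6); Hg²⁺ < Au⁺ (isoelectronic, higher Z=80 is smaller).
Ordering all of them (including Ga³⁺) by radius gives Ge⁴⁺ < Ga³⁺ < Zn²⁺ < Hg²⁺ < Au⁺. That's 1.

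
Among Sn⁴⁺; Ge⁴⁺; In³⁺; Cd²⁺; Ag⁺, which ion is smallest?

Ge⁴⁺

First list Z and electron count for each: Ge⁴⁺ has 28 e⁻ (Z=32), Sn⁴⁺ has 46 e⁻ (Z=50), In³⁺ has 46 e⁻ (Z=49), Cd²⁺ has 46 e⁻ (Z=48), Ag⁺ has 46 e⁻ (Z=47). Ge⁴⁺ < Sn⁴⁺ (same group, period 4 vs 5); Sn⁴⁺ < In³⁺ (isoelectronic, higher Z=50 is smaller); In³⁺ < Cd²⁺ (both 46 e⁻, Z=49>48); Cd²⁺ < Ag⁺ (isoelectronic, higher Z=48 is smaller).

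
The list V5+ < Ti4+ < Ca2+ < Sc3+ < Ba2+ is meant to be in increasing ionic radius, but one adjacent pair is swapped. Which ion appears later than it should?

Sc3+

The pair Ca2+, Sc3+ is the wrong way round — they are isoelectronic (18 e⁻) and Sc has more protons than Ca (21 vs 20), making Sc3+ smaller. All other adjacent pairs agree with periodic trends, so Sc3+ is the misplaced ion.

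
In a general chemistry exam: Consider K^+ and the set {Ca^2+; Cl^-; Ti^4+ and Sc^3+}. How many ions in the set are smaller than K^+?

3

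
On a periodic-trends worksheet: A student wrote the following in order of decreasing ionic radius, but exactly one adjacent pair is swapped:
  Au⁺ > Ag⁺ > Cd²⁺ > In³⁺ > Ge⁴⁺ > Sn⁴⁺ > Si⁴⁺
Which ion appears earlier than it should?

The pair Ge⁴⁺, Sn⁴⁺ is the wrong way round — Ge⁴⁺ and Sn⁴⁺ are in one column with the same charge; the lighter period-4 ion has one fewer shell and is smaller. All other adjacent pairs agree with periodic trends, so Ge⁴⁺ is the misplaced ion.

Ge⁴⁺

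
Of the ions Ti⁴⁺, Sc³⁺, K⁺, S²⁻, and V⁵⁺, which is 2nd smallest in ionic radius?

These species are isoelectronic with 18 electrons. The only difference is the number of protons: V⁵⁺ (Z=23), Ti⁴⁺ (Z=22), Sc³⁺ (Z=21), K⁺ (Z=19), S²⁻ (Z=16). The strongest nuclear pull (V⁵⁺) gives the smallest ion.
That gives V⁵⁺ < Ti⁴⁺ < Sc³⁺ < K⁺ < S²⁻. From the smallest end, number 2 is Ti⁴⁺.

Ti⁴⁺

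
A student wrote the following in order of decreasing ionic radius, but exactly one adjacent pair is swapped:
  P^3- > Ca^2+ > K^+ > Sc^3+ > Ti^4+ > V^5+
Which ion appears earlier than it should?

Ca^2+

Scanning neighbour by neighbour, only Ca^2+/K^+ violates a trend: both have 18 electrons but Z(Ca)=20 > Z(K)=19, so Ca^2+ should be the smaller of the two. That makes Ca^2+ the one sitting a position early relative to where it belongs.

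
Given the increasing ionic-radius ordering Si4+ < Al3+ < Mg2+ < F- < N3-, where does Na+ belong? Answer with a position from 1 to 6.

4

Each ion has 10 electrons. The ranking follows nuclear charge in reverse — greater Z gives a smaller radius. Si4+ (Z=14), Al3+ (Z=13), Mg2+ (Z=12), Na+ (Z=11), F- (Z=9), N3- (Z=7).
Merged order: Si4+ < Al3+ < Mg2+ < Na+ < F- < N3- — Na+ is number 4.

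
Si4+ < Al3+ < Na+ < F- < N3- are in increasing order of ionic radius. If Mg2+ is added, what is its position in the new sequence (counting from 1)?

3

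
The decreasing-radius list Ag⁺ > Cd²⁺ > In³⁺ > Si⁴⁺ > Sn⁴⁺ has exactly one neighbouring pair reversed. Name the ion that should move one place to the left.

The pair Si⁴⁺, Sn⁴⁺ is the wrong way round — same group and charge — period 3 sits above period 5, so Si⁴⁺ is smaller. All other adjacent pairs agree with periodic trends, so Sn⁴⁺ is the misplaced ion.

Sn⁴⁺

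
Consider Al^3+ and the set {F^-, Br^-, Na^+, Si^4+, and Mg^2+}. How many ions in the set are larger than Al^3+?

Tabulating Z and e⁻: Si^4+ (Z=14, 10 e⁻), Al^3+ (Z=13, 10 e⁻), Mg^2+ (Z=12, 10 e⁻), Na^+ (Z=11, 10 e⁻), F^- (Z=9, 10 e⁻), Br^- (Z=35, 36 e⁻). Si^4+ < Al^3+ (both 10 e⁻, Z=14>13); Al^3+ < Mg^2+ (both 10 e⁻, Z=13>12); Mg^2+ < Na^+ (isoelectronic, higher Z=12 is smaller); Na^+ < F^- (isoelectronic, higher Z=11 is smaller); F^- < Br^- (same group, 2 shells fewer).
Placing each against Al^3+: smaller — Si^4+; larger — Mg^2+, Na^+, F^-, Br^-. Count: 4.

4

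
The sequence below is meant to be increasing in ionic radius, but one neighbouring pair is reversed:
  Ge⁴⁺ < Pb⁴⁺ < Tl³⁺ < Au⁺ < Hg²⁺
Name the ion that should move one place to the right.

Compare adjacent ions: they are isoelectronic (78 e⁻) and Hg has more protons than Au (80 vs 79), making Hg²⁺ smaller — yet in this increasing list Au⁺ sits before Hg²⁺. Nothing else is reversed, so Au⁺ should move one place to the right.

Au⁺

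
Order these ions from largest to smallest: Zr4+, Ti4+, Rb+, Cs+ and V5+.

Work out protons and electrons: V5+ (Z=23, 18 e⁻), Ti4+ (Z=22, 18 e⁻), Zr4+ (Z=40, 36 e⁻), Rb+ (Z=37, 36 e⁻), Cs+ (Z=55, 54 e⁻). V5+ < Ti4+ (isoelectronic, higher Z=23 is smaller); Ti4+ < Zr4+ (same group, period 4 vs 5); Zr4+ < Rb+ (both 36 e⁻, Z=40>37); Rb+ < Cs+ (same group, period 5 vs 6).

Cs+ > Rb+ > Zr4+ > Ti4+ > V5+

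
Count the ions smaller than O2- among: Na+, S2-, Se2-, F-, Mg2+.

Electron counts and nuclear charges: Mg2+ (Z=12, 10 e⁻), Na+ (Z=11, 10 e⁻), F- (Z=9, 10 e⁻), O2- (Z=8, 10 e⁻), S2- (Z=16, 18 e⁻), Se2- (Z=34, 36 e⁻). Mg2+ < Na+ (both 10 e⁻, Z=12>11); Na+ < F- (both 10 e⁻, Z=11>9); F- < O2- (isoelectronic, higher Z=9 is smaller); O2- < S2- (same group, 1 shell fewer); S2- < Se2- (same group, 1 shell fewer).
Placing each against O2-: smaller — Mg2+, Na+, F-; larger — S2-, Se2-. That's 3.

3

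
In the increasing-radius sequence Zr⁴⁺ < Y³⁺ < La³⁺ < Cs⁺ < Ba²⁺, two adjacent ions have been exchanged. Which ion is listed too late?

Ba²⁺

Check each adjacent pair. Cs⁺ and Ba²⁺ are reversed: they are isoelectronic (54 e⁻) and Ba has more protons than Cs (56 vs 55), making Ba²⁺ smaller. No other neighbouring pair contradicts the periodic trends, so Ba²⁺ is the ion listed too late.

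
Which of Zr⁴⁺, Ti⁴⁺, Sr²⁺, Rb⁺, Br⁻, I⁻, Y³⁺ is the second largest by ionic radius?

Work out protons and electrons: Ti⁴⁺ (Z=22, 18 e⁻), Zr⁴⁺ (Z=40, 36 e⁻), Y³⁺ (Z=39, 36 e⁻), Sr²⁺ (Z=38, 36 e⁻), Rb⁺ (Z=37, 36 e⁻), Br⁻ (Z=35, 36 e⁻), I⁻ (Z=53, 54 e⁻). Ti⁴⁺ < Zr⁴⁺ (same group, period 4 vs 5); Zr⁴⁺ < Y³⁺ (isoelectronic, higher Z=40 is smaller); Y³⁺ < Sr²⁺ (both 36 e⁻, Z=39>38); Sr²⁺ < Rb⁺ (isoelectronic, higher Z=38 is smaller); Rb⁺ < Br⁻ (isoelectronic, higher Z=37 is smaller); Br⁻ < I⁻ (same group, period 4 vs 5).
So the order is Ti⁴⁺ < Zr⁴⁺ < Y³⁺ < Sr²⁺ < Rb⁺ < Br⁻ < I⁻; the 2nd-largest ion is Br⁻.

Br⁻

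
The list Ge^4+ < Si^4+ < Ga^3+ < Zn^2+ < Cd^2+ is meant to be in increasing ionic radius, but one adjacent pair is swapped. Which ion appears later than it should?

Scanning neighbour by neighbour, only Ge^4+/Si^4+ violates a trend: Si^4+ and Ge^4+ are in one column with the same charge; the lighter period-3 ion has one fewer shell and is smaller. That makes Si^4+ the one sitting a position late relative to where it belongs.

Si^4+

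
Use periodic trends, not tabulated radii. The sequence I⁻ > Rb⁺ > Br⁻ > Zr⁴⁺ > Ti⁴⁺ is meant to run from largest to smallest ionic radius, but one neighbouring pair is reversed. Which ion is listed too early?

Scanning neighbour by neighbour, only Rb⁺/Br⁻ violates a trend: Rb⁺ and Br⁻ share 36 electrons; the higher nuclear charge on Rb (Z=37) contracts it more, so Rb⁺ < Br⁻. That makes Rb⁺ the one sitting a position early relative to where it belongs.

Rb⁺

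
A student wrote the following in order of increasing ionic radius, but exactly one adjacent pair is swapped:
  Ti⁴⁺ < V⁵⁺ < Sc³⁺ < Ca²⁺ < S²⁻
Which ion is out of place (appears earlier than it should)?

The pair Ti⁴⁺, V⁵⁺ is the wrong way round — both have 18 electrons but Z(V)=23 > Z(Ti)=22, so V⁵⁺ should be the smaller of the two. All other adjacent pairs agree with periodic trends, so Ti⁴⁺ is the misplaced ion.

Ti⁴⁺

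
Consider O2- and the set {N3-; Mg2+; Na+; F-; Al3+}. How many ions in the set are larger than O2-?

These species are isoelectronic with 10 electrons. The only difference is the number of protons: Al3+ (Z=13), Mg2+ (Z=12), Na+ (Z=11), F- (Z=9), O2- (Z=8), N3- (Z=7). The strongest nuclear pull (Al3+) gives the smallest ion.
Placing each against O2-: smaller — Al3+, Mg2+, Na+, F-; larger — N3-. That's 1.

1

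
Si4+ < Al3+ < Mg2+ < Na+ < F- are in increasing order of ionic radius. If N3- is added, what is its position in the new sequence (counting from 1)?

All of these have 10 electrons (isoelectronic). With the same electron cloud, the ion with the most protons pulls it in tightest. Nuclear charges: Si4+ (Z=14), Al3+ (Z=13), Mg2+ (Z=12), Na+ (Z=11), F- (Z=9), N3- (Z=7). Highest Z is smallest.
Merged order: Si4+ < Al3+ < Mg2+ < Na+ < F- < N3- — N3- is number 6.

6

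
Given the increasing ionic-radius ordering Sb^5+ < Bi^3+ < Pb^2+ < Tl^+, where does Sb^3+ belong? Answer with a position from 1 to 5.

Work out protons and electrons: Sb^5+ has 46 e⁻ (Z=51), Sb^3+ has 48 e⁻ (Z=51), Bi^3+ has 80 e⁻ (Z=83), Pb^2+ has 80 e⁻ (Z=82), Tl^+ has 80 e⁻ (Z=81). Sb^5+ < Sb^3+ (higher charge on the same element); Sb^3+ < Bi^3+ (same group, period 5 vs 6); Bi^3+ < Pb^2+ (both 80 e⁻, Z=83>82); Pb^2+ < Tl^+ (isoelectronic, higher Z=82 is smaller).
With Sb^3+ included the full order is Sb^5+ < Sb^3+ < Bi^3+ < Pb^2+ < Tl^+, so it takes position 2.

2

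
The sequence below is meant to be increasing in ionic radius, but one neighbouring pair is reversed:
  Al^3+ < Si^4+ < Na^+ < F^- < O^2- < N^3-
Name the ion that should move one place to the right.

Al^3+

The pair Al^3+, Si^4+ is the wrong way round — Si^4+ and Al^3+ share 10 electrons; the higher nuclear charge on Si (Z=14) contracts it more, so Si^4+ < Al^3+. All other adjacent pairs agree with periodic trends, so Al^3+ is the misplaced ion.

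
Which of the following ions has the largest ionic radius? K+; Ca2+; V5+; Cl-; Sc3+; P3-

P3-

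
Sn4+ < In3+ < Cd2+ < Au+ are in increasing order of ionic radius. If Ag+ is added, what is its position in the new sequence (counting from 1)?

4

First list Z and electron count for each: Sn4+ has 46 e⁻ (Z=50), In3+ has 46 e⁻ (Z=49), Cd2+ has 46 e⁻ (Z=48), Ag+ has 46 e⁻ (Z=47), Au+ has 78 e⁻ (Z=79). Sn4+ < In3+ (both 46 e⁻, Z=50>49); In3+ < Cd2+ (isoelectronic, higher Z=49 is smaller); Cd2+ < Ag+ (isoelectronic, higher Z=48 is smaller); Ag+ < Au+ (same group, period 5 vs 6).
Putting Ag+ in gives Sn4+ < In3+ < Cd2+ < Ag+ < Au+; it lands at slot 4.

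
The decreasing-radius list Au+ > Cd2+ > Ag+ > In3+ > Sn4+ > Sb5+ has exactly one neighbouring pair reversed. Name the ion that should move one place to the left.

Ag+

Scanning neighbour by neighbour, only Cd2+/Ag+ violates a trend: they are isoelectronic (46 e⁻) and Cd has more protons than Ag (48 vs 47), making Cd2+ smaller. That makes Ag+ the one sitting a position late relative to where it belongs.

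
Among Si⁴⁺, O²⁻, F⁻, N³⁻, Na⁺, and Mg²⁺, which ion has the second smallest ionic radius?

These species are isoelectronic with 10 electrons. The only difference is the number of protons: Si⁴⁺ (Z=14), Mg²⁺ (Z=12), Na⁺ (Z=11), F⁻ (Z=9), O²⁻ (Z=8), N³⁻ (Z=7). The strongest nuclear pull (Si⁴⁺) gives the smallest ion.
So the order is Si⁴⁺ < Mg²⁺ < Na⁺ < F⁻ < O²⁻ < N³⁻; the 2nd-smallest ion is Mg²⁺.

Mg²⁺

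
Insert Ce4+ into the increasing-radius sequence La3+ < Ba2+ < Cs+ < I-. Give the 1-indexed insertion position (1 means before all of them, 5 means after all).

1

Each ion has 54 electrons. The ranking follows nuclear charge in reverse — greater Z gives a smaller radius. Ce4+ (Z=58), La3+ (Z=57), Ba2+ (Z=56), Cs+ (Z=55), I- (Z=53).
With Ce4+ included the full order is Ce4+ < La3+ < Ba2+ < Cs+ < I-, so it takes position 1.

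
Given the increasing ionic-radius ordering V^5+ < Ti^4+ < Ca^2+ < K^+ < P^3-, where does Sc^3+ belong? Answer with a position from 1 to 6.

3

These species are isoelectronic with 18 electrons. The only difference is the number of protons: V^5+ (Z=23), Ti^4+ (Z=22), Sc^3+ (Z=21), Ca^2+ (Z=20), K^+ (Z=19), P^3- (Z=15). The strongest nuclear pull (V^5+) gives the smallest ion.
The complete sequence is V^5+ < Ti^4+ < Sc^3+ < Ca^2+ < K^+ < P^3-. Sc^3+ sits at position 3.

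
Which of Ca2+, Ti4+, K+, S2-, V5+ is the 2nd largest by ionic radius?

K+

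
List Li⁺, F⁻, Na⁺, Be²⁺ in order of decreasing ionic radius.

F⁻ > Na⁺ > Li⁺ > Be²⁺

Tabulating Z and e⁻: Be²⁺ has 2 e⁻ (Z=4), Li⁺ has 2 e⁻ (Z=3), Na⁺ has 10 e⁻ (Z=11), F⁻ has 10 e⁻ (Z=9). Be²⁺ < Li⁺ (both 2 e⁻, Z=4>3); Li⁺ < Na⁺ (same group, period 2 vs 3); Na⁺ < F⁻ (isoelectronic, higher Z=11 is smaller).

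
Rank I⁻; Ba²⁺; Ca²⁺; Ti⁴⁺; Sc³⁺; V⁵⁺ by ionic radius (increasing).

V⁵⁺ < Ti⁴⁺ < Sc³⁺ < Ca²⁺ < Ba²⁺ < I⁻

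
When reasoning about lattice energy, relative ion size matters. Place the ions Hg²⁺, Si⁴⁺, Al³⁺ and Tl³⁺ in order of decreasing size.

Hg²⁺ > Tl³⁺ > Al³⁺ > Si⁴⁺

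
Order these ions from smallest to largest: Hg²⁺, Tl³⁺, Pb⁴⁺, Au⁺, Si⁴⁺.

Electron counts and nuclear charges: Si⁴⁺ has 10 e⁻ (Z=14), Pb⁴⁺ has 78 e⁻ (Z=82), Tl³⁺ has 78 e⁻ (Z=81), Hg²⁺ has 78 e⁻ (Z=80), Au⁺ has 78 e⁻ (Z=79). Si⁴⁺ < Pb⁴⁺ (same group, 3 shells fewer); Pb⁴⁺ < Tl³⁺ (isoelectronic, higher Z=82 is smaller); Tl³⁺ < Hg²⁺ (isoelectronic, higher Z=81 is smaller); Hg²⁺ < Au⁺ (isoelectronic, higher Z=80 is smaller).

Si⁴⁺ < Pb⁴⁺ < Tl³⁺ < Hg²⁺ < Au⁺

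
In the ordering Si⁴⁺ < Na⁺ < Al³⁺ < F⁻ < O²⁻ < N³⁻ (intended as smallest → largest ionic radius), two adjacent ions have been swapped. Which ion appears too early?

Scanning neighbour by neighbour, only Na⁺/Al³⁺ violates a trend: they are isoelectronic (10 e⁻) and Al has more protons than Na (13 vs 11), making Al³⁺ smaller. That makes Na⁺ the one sitting a position early relative to where it belongs.

Na⁺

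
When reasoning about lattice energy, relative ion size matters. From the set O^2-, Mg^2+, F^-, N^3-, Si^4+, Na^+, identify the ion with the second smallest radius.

Mg^2+

These species are isoelectronic with 10 electrons. The only difference is the number of protons: Si^4+ (Z=14), Mg^2+ (Z=12), Na^+ (Z=11), F^- (Z=9), O^2- (Z=8), N^3- (Z=7). The strongest nuclear pull (Si^4+) gives the smallest ion.
So the order is Si^4+ < Mg^2+ < Na^+ < F^- < O^2- < N^3-; the 2nd-smallest ion is Mg^2+.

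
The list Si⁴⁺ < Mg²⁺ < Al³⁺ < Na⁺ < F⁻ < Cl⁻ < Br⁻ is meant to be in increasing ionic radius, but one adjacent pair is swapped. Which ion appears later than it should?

Al³⁺

Check each adjacent pair. Mg²⁺ and Al³⁺ are reversed: both have 10 electrons but Z(Al)=13 > Z(Mg)=12, so Al³⁺ should be the smaller of the two. No other neighbouring pair contradicts the periodic trends, so Al³⁺ is the ion listed too late.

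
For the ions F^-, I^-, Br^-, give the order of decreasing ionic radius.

I^- > Br^- > F^-

These ions sit in one column with identical charge. Each step down the periodic table adds a principal shell, increasing the radius.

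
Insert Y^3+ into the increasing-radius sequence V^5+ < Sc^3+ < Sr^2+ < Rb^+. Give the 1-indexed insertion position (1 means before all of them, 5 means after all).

3

Electron counts and nuclear charges: V^5+: 18 e⁻, Z=23, Sc^3+: 18 e⁻, Z=21, Y^3+: 36 e⁻, Z=39, Sr^2+: 36 e⁻, Z=38, Rb^+: 36 e⁻, Z=37. V^5+ < Sc^3+ (isoelectronic, higher Z=23 is smaller); Sc^3+ < Y^3+ (same group, period 4 vs 5); Y^3+ < Sr^2+ (both 36 e⁻, Z=39>38); Sr^2+ < Rb^+ (isoelectronic, higher Z=38 is smaller).
With Y^3+ included the full order is V^5+ < Sc^3+ < Y^3+ < Sr^2+ < Rb^+, so it takes position 3.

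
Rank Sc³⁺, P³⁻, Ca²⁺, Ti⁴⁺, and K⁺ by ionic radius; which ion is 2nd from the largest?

K⁺

Each ion has 18 electrons. The ranking follows nuclear charge in reverse — greater Z gives a smaller radius. Ti⁴⁺ (Z=22), Sc³⁺ (Z=21), Ca²⁺ (Z=20), K⁺ (Z=19), P³⁻ (Z=15).
So the order is Ti⁴⁺ < Sc³⁺ < Ca²⁺ < K⁺ < P³⁻; the 2nd-largest ion is K⁺.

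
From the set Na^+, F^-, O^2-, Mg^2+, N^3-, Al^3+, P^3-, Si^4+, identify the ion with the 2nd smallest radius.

Si^4+: 10 e⁻, Z=14, Al^3+: 10 e⁻, Z=13, Mg^2+: 10 e⁻, Z=12, Na^+: 10 e⁻, Z=11, F^-: 10 e⁻, Z=9, O^2-: 10 e⁻, Z=8, N^3-: 10 e⁻, Z=7, P^3-: 18 e⁻, Z=15. Si^4+ < Al^3+ (isoelectronic, higher Z=14 is smaller); Al^3+ < Mg^2+ (isoelectronic, higher Z=13 is smaller); Mg^2+ < Na^+ (both 10 e⁻, Z=12>11); Na^+ < F^- (isoelectronic, higher Z=11 is smaller); F^- < O^2- (isoelectronic, higher Z=9 is smaller); O^2- < N^3- (isoelectronic, higher Z=8 is smaller); N^3- < P^3- (same group, 1 shell fewer).
That gives Si^4+ < Al^3+ < Mg^2+ < Na^+ < F^- < O^2- < N^3- < P^3-. From the smallest end, number 2 is Al^3+.

Al^3+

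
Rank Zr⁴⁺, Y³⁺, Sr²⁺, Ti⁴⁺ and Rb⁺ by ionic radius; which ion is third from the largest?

Y³⁺

First list Z and electron count for each: Ti⁴⁺ has 18 e⁻ (Z=22), Zr⁴⁺ has 36 e⁻ (Z=40), Y³⁺ has 36 e⁻ (Z=39), Sr²⁺ has 36 e⁻ (Z=38), Rb⁺ has 36 e⁻ (Z=37). Ti⁴⁺ < Zr⁴⁺ (same group, period 4 vs 5); Zr⁴⁺ < Y³⁺ (isoelectronic, higher Z=40 is smaller); Y³⁺ < Sr²⁺ (isoelectronic, higher Z=39 is smaller); Sr²⁺ < Rb⁺ (both 36 e⁻, Z=38>37).
Ordering: Ti⁴⁺ < Zr⁴⁺ < Y³⁺ < Sr²⁺ < Rb⁺. The third largest is Y³⁺.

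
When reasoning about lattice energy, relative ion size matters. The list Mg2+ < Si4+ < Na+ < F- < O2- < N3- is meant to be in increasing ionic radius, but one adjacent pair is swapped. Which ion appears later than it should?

Si4+

Scanning neighbour by neighbour, only Mg2+/Si4+ violates a trend: both have 10 electrons but Z(Si)=14 > Z(Mg)=12, so Si4+ should be the smaller of the two. That makes Si4+ the one sitting a position late relative to where it belongs.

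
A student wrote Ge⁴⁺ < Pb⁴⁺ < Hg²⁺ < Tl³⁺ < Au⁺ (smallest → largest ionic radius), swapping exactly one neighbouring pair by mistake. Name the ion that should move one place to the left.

Tl³⁺

Compare adjacent ions: Tl³⁺ and Hg²⁺ share 78 electrons; the higher nuclear charge on Tl (Z=81) contracts it more, so Tl³⁺ < Hg²⁺ — yet in this increasing list Hg²⁺ sits before Tl³⁺. Nothing else is reversed, so Tl³⁺ should move one place to the left.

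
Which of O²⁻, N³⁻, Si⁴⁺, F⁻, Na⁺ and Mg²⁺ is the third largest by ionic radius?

F⁻

All of these have 10 electrons (isoelectronic). With the same electron cloud, the ion with the most protons pulls it in tightest. Nuclear charges: Si⁴⁺ (Z=14), Mg²⁺ (Z=12), Na⁺ (Z=11), F⁻ (Z=9), O²⁻ (Z=8), N³⁻ (Z=7). Highest Z is smallest.
That gives Si⁴⁺ < Mg²⁺ < Na⁺ < F⁻ < O²⁻ < N³⁻. From the largest end, number 3 is F⁻.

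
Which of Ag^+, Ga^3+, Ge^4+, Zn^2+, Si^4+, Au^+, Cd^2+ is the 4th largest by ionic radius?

Zn^2+

Si^4+ has 10 e⁻ (Z=14), Ge^4+ has 28 e⁻ (Z=32), Ga^3+ has 28 e⁻ (Z=31), Zn^2+ has 28 e⁻ (Z=30), Cd^2+ has 46 e⁻ (Z=48), Ag^+ has 46 e⁻ (Z=47), Au^+ has 78 e⁻ (Z=79). Si^4+ < Ge^4+ (same group, 1 shell fewer); Ge^4+ < Ga^3+ (isoelectronic, higher Z=32 is smaller); Ga^3+ < Zn^2+ (both 28 e⁻, Z=31>30); Zn^2+ < Cd^2+ (same group, period 4 vs 5); Cd^2+ < Ag^+ (both 46 e⁻, Z=48>47); Ag^+ < Au^+ (same group, period 5 vs 6).
Ordering: Si^4+ < Ge^4+ < Ga^3+ < Zn^2+ < Cd^2+ < Ag^+ < Au^+. The 4th largest is Zn^2+.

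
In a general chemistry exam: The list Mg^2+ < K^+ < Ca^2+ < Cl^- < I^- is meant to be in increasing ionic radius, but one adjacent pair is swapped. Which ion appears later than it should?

Ca^2+

The pair K^+, Ca^2+ is the wrong way round — both have 18 electrons but Z(Ca)=20 > Z(K)=19, so Ca^2+ should be the smaller of the two. All other adjacent pairs agree with periodic trends, so Ca^2+ is the misplaced ion.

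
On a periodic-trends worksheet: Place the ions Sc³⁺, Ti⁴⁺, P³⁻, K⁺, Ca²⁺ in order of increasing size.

Ti⁴⁺ < Sc³⁺ < Ca²⁺ < K⁺ < P³⁻

Isoelectronic series (18 e⁻ each). Size is set by nuclear charge: more protons means a smaller ion. Ti⁴⁺ (Z=22), Sc³⁺ (Z=21), Ca²⁺ (Z=20), K⁺ (Z=19), P³⁻ (Z=15).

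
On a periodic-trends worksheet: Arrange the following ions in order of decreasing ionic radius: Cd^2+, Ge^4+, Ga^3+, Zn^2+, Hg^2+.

Hg^2+ > Cd^2+ > Zn^2+ > Ga^3+ > Ge^4+

Electron counts and nuclear charges: Ge^4+: 28 e⁻, Z=32, Ga^3+: 28 e⁻, Z=31, Zn^2+: 28 e⁻, Z=30, Cd^2+: 46 e⁻, Z=48, Hg^2+: 78 e⁻, Z=80. Ge^4+ < Ga^3+ (isoelectronic, higher Z=32 is smaller); Ga^3+ < Zn^2+ (isoelectronic, higher Z=31 is smaller); Zn^2+ < Cd^2+ (same group, period 4 vs 5); Cd^2+ < Hg^2+ (same group, period 5 vs 6).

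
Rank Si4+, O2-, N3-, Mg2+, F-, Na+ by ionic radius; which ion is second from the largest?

These species are isoelectronic with 10 electrons. The only difference is the number of protons: Si4+ (Z=14), Mg2+ (Z=12), Na+ (Z=11), F- (Z=9), O2- (Z=8), N3- (Z=7). The strongest nuclear pull (Si4+) gives the smallest ion.
Full ascending order: Si4+ < Mg2+ < Na+ < F- < O2- < N3-. Counting from the largest, position 2 is O2-.

O2-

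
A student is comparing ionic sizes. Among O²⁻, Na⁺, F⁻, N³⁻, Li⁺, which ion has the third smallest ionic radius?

F⁻

Work out protons and electrons: Li⁺ (Z=3, 2 e⁻), Na⁺ (Z=11, 10 e⁻), F⁻ (Z=9, 10 e⁻), O²⁻ (Z=8, 10 e⁻), N³⁻ (Z=7, 10 e⁻). Li⁺ < Na⁺ (same group, 1 shell fewer); Na⁺ < F⁻ (isoelectronic, higher Z=11 is smaller); F⁻ < O²⁻ (both 10 e⁻, Z=9>8); O²⁻ < N³⁻ (both 10 e⁻, Z=8>7).
That gives Li⁺ < Na⁺ < F⁻ < O²⁻ < N³⁻. From the smallest end, number 3 is F⁻.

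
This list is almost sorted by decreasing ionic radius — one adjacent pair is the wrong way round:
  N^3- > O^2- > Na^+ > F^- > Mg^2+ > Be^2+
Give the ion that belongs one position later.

Na^+

The pair Na^+, F^- is the wrong way round — Na^+ and F^- share 10 electrons; the higher nuclear charge on Na (Z=11) contracts it more, so Na^+ < F^-. All other adjacent pairs agree with periodic trends, so Na^+ is the misplaced ion.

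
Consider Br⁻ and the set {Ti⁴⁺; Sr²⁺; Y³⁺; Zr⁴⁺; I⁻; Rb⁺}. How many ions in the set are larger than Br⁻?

1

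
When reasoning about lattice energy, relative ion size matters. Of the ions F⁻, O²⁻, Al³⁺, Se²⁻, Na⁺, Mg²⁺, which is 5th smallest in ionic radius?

O²⁻

Al³⁺: 10 e⁻, Z=13, Mg²⁺: 10 e⁻, Z=12, Na⁺: 10 e⁻, Z=11, F⁻: 10 e⁻, Z=9, O²⁻: 10 e⁻, Z=8, Se²⁻: 36 e⁻, Z=34. Al³⁺ < Mg²⁺ (isoelectronic, higher Z=13 is smaller); Mg²⁺ < Na⁺ (both 10 e⁻, Z=12>11); Na⁺ < F⁻ (isoelectronic, higher Z=11 is smaller); F⁻ < O²⁻ (both 10 e⁻, Z=9>8); O²⁻ < Se²⁻ (same group, period 2 vs 4).
Full ascending order: Al³⁺ < Mg²⁺ < Na⁺ < F⁻ < O²⁻ < Se²⁻. Counting from the smallest, position 5 is O²⁻.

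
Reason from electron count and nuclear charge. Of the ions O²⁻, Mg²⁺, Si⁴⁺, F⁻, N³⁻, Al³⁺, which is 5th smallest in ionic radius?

O²⁻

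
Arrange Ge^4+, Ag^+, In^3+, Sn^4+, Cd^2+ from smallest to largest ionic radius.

Work out protons and electrons: Ge^4+: 28 e⁻, Z=32, Sn^4+: 46 e⁻, Z=50, In^3+: 46 e⁻, Z=49, Cd^2+: 46 e⁻, Z=48, Ag^+: 46 e⁻, Z=47. Ge^4+ < Sn^4+ (same group, 1 shell fewer); Sn^4+ < In^3+ (both 46 e⁻, Z=50>49); In^3+ < Cd^2+ (both 46 e⁻, Z=49>48); Cd^2+ < Ag^+ (isoelectronic, higher Z=48 is smaller).

Ge^4+ < Sn^4+ < In^3+ < Cd^2+ < Ag^+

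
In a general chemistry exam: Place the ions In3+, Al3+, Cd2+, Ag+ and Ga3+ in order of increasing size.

Al3+ < Ga3+ < In3+ < Cd2+ < Ag+

Electron counts and nuclear charges: Al3+ has 10 e⁻ (Z=13), Ga3+ has 28 e⁻ (Z=31), In3+ has 46 e⁻ (Z=49), Cd2+ has 46 e⁻ (Z=48), Ag+ has 46 e⁻ (Z=47). Al3+ < Ga3+ (same group, 1 shell fewer); Ga3+ < In3+ (same group, period 4 vs 5); In3+ < Cd2+ (both 46 e⁻, Z=49>48); Cd2+ < Ag+ (both 46 e⁻, Z=48>47).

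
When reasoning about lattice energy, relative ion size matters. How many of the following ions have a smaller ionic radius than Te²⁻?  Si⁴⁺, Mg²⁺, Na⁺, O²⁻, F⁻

5

Si⁴⁺ has 10 e⁻ (Z=14), Mg²⁺ has 10 e⁻ (Z=12), Na⁺ has 10 e⁻ (Z=11), F⁻ has 10 e⁻ (Z=9), O²⁻ has 10 e⁻ (Z=8), Te²⁻ has 54 e⁻ (Z=52). Si⁴⁺ < Mg²⁺ (isoelectronic, higher Z=14 is smaller); Mg²⁺ < Na⁺ (isoelectronic, higher Z=12 is smaller); Na⁺ < F⁻ (both 10 e⁻, Z=11>9); F⁻ < O²⁻ (isoelectronic, higher Z=9 is smaller); O²⁻ < Te²⁻ (same group, period 2 vs 5).
Overall: Si⁴⁺ < Mg²⁺ < Na⁺ < F⁻ < O²⁻ < Te²⁻. Te²⁻ has 5 below it and 0 above. That's 5.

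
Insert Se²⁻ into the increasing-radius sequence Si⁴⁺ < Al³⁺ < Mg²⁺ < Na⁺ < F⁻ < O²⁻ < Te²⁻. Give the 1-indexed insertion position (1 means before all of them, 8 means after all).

7

Tabulating Z and e⁻: Si⁴⁺ has 10 e⁻ (Z=14), Al³⁺ has 10 e⁻ (Z=13), Mg²⁺ has 10 e⁻ (Z=12), Na⁺ has 10 e⁻ (Z=11), F⁻ has 10 e⁻ (Z=9), O²⁻ has 10 e⁻ (Z=8), Se²⁻ has 36 e⁻ (Z=34), Te²⁻ has 54 e⁻ (Z=52). Si⁴⁺ < Al³⁺ (isoelectronic, higher Z=14 is smaller); Al³⁺ < Mg²⁺ (both 10 e⁻, Z=13>12); Mg²⁺ < Na⁺ (both 10 e⁻, Z=12>11); Na⁺ < F⁻ (isoelectronic, higher Z=11 is smaller); F⁻ < O²⁻ (both 10 e⁻, Z=9>8); O²⁻ < Se²⁻ (same group, period 2 vs 4); Se²⁻ < Te²⁻ (same group, 1 shell fewer).
With Se²⁻ included the full order is Si⁴⁺ < Al³⁺ < Mg²⁺ < Na⁺ < F⁻ < O²⁻ < Se²⁻ < Te²⁻, so it takes position 7.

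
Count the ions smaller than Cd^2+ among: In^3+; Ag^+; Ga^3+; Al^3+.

First list Z and electron count for each: Al^3+: 10 e⁻, Z=13, Ga^3+: 28 e⁻, Z=31, In^3+: 46 e⁻, Z=49, Cd^2+: 46 e⁻, Z=48, Ag^+: 46 e⁻, Z=47. Al^3+ < Ga^3+ (same group, 1 shell fewer); Ga^3+ < In^3+ (same group, 1 shell fewer); In^3+ < Cd^2+ (isoelectronic, higher Z=49 is smaller); Cd^2+ < Ag^+ (both 46 e⁻, Z=48>47).
Placing each against Cd^2+: smaller — Al^3+, Ga^3+, In^3+; larger — Ag^+. That's 3.

3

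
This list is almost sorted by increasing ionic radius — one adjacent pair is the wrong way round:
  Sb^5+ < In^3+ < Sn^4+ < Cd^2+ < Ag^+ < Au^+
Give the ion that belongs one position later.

In^3+

Compare adjacent ions: they are isoelectronic (46 e⁻) and Sn has more protons than In (50 vs 49), making Sn^4+ smaller — yet in this increasing list In^3+ sits before Sn^4+. Nothing else is reversed, so In^3+ should move one place to the right.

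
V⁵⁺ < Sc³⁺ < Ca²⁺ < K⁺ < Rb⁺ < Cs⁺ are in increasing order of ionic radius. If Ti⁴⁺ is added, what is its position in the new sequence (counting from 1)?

2

Tabulating Z and e⁻: V⁵⁺: 18 e⁻, Z=23, Ti⁴⁺: 18 e⁻, Z=22, Sc³⁺: 18 e⁻, Z=21, Ca²⁺: 18 e⁻, Z=20, K⁺: 18 e⁻, Z=19, Rb⁺: 36 e⁻, Z=37, Cs⁺: 54 e⁻, Z=55. V⁵⁺ < Ti⁴⁺ (isoelectronic, higher Z=23 is smaller); Ti⁴⁺ < Sc³⁺ (both 18 e⁻, Z=22>21); Sc³⁺ < Ca²⁺ (isoelectronic, higher Z=21 is smaller); Ca²⁺ < K⁺ (isoelectronic, higher Z=20 is smaller); K⁺ < Rb⁺ (same group, period 4 vs 5); Rb⁺ < Cs⁺ (same group, period 5 vs 6).
Merged order: V⁵⁺ < Ti⁴⁺ < Sc³⁺ < Ca²⁺ < K⁺ < Rb⁺ < Cs⁺ — Ti⁴⁺ is number 2.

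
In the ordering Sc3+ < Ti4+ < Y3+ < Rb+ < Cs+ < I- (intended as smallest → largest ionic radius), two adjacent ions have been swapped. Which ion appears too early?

Sc3+

The pair Sc3+, Ti4+ is the wrong way round — Ti4+ and Sc3+ share 18 electrons; the higher nuclear charge on Ti (Z=22) contracts it more, so Ti4+ < Sc3+. All other adjacent pairs agree with periodic trends, so Sc3+ is the misplaced ion.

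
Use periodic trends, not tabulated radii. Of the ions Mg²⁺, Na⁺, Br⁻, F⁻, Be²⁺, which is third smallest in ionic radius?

Na⁺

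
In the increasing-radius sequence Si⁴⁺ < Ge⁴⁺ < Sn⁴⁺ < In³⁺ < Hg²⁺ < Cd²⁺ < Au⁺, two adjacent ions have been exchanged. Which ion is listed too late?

Cd²⁺

The pair Hg²⁺, Cd²⁺ is the wrong way round — same group and charge — period 5 sits above period 6, so Cd²⁺ is smaller. All other adjacent pairs agree with periodic trends, so Cd²⁺ is the misplaced ion.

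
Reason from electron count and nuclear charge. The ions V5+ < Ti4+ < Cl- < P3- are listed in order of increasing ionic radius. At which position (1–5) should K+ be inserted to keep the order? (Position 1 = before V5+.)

3

These species are isoelectronic with 18 electrons. The only difference is the number of protons: V5+ (Z=23), Ti4+ (Z=22), K+ (Z=19), Cl- (Z=17), P3- (Z=15). The strongest nuclear pull (V5+) gives the smallest ion.
With K+ included the full order is V5+ < Ti4+ < K+ < Cl- < P3-, so it takes position 3.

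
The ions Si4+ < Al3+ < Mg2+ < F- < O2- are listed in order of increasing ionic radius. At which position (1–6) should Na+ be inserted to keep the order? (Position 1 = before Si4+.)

4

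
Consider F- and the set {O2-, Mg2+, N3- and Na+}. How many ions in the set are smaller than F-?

Each ion has 10 electrons. The ranking follows nuclear charge in reverse — greater Z gives a smaller radius. Mg2+ (Z=12), Na+ (Z=11), F- (Z=9), O2- (Z=8), N3- (Z=7).
Relative to F-, the ions that are smaller are Mg2+, Na+. That's 2.

2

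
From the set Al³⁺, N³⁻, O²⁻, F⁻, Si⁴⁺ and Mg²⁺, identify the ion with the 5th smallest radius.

O²⁻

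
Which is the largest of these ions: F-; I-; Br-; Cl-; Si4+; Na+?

Electron counts and nuclear charges: Si4+ (Z=14, 10 e⁻), Na+ (Z=11, 10 e⁻), F- (Z=9, 10 e⁻), Cl- (Z=17, 18 e⁻), Br- (Z=35, 36 e⁻), I- (Z=53, 54 e⁻). Si4+ < Na+ (isoelectronic, higher Z=14 is smaller); Na+ < F- (isoelectronic, higher Z=11 is smaller); F- < Cl- (same group, 1 shell fewer); Cl- < Br- (same group, period 3 vs 4); Br- < I- (same group, 1 shell fewer).

I-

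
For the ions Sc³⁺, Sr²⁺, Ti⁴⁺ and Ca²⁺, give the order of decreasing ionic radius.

Sr²⁺ > Ca²⁺ > Sc³⁺ > Ti⁴⁺

Ti⁴⁺ (Z=22, 18 e⁻), Sc³⁺ (Z=21, 18 e⁻), Ca²⁺ (Z=20, 18 e⁻), Sr²⁺ (Z=38, 36 e⁻). Ti⁴⁺ < Sc³⁺ (isoelectronic, higher Z=22 is smaller); Sc³⁺ < Ca²⁺ (both 18 e⁻, Z=21>20); Ca²⁺ < Sr²⁺ (same group, period 4 vs 5).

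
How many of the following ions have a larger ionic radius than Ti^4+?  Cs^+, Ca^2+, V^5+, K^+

3

V^5+: 18 e⁻, Z=23, Ti^4+: 18 e⁻, Z=22, Ca^2+: 18 e⁻, Z=20, K^+: 18 e⁻, Z=19, Cs^+: 54 e⁻, Z=55. V^5+ < Ti^4+ (isoelectronic, higher Z=23 is smaller); Ti^4+ < Ca^2+ (both 18 e⁻, Z=22>20); Ca^2+ < K^+ (both 18 e⁻, Z=20>19); K^+ < Cs^+ (same group, period 4 vs 6).
Ordering all of them (including Ti^4+) by radius gives V^5+ < Ti^4+ < Ca^2+ < K^+ < Cs^+. So 3 are larger.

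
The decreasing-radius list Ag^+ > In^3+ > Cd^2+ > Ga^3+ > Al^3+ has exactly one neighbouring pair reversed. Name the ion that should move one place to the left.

Cd^2+

Scanning neighbour by neighbour, only In^3+/Cd^2+ violates a trend: In^3+ and Cd^2+ share 46 electrons; the higher nuclear charge on In (Z=49) contracts it more, so In^3+ < Cd^2+. That makes Cd^2+ the one sitting a position late relative to where it belongs.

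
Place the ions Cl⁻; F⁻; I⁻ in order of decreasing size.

These ions sit in one column with identical charge. Each step down the periodic table adds a principal shell, increasing the radius.

I⁻ > Cl⁻ > F⁻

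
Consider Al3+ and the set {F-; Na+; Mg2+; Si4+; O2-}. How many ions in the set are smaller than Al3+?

Isoelectronic series (10 e⁻ each). Size is set by nuclear charge: more protons means a smaller ion. Si4+ (Z=14), Al3+ (Z=13), Mg2+ (Z=12), Na+ (Z=11), F- (Z=9), O2- (Z=8).
Overall: Si4+ < Al3+ < Mg2+ < Na+ < F- < O2-. Al3+ has 1 below it and 4 above. Count: 1.

1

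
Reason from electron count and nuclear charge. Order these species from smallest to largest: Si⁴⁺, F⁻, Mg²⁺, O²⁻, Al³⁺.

Si⁴⁺ < Al³⁺ < Mg²⁺ < F⁻ < O²⁻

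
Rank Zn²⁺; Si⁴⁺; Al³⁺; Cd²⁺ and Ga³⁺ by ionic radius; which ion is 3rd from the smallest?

Ga³⁺

Si⁴⁺ (Z=14, 10 e⁻), Al³⁺ (Z=13, 10 e⁻), Ga³⁺ (Z=31, 28 e⁻), Zn²⁺ (Z=30, 28 e⁻), Cd²⁺ (Z=48, 46 e⁻). Si⁴⁺ < Al³⁺ (both 10 e⁻, Z=14>13); Al³⁺ < Ga³⁺ (same group, 1 shell fewer); Ga³⁺ < Zn²⁺ (both 28 e⁻, Z=31>30); Zn²⁺ < Cd²⁺ (same group, 1 shell fewer).
Ordering: Si⁴⁺ < Al³⁺ < Ga³⁺ < Zn²⁺ < Cd²⁺. The 3rd smallest is Ga³⁺.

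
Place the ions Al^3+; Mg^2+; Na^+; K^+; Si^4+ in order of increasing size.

Si^4+ < Al^3+ < Mg^2+ < Na^+ < K^+

Si^4+ (Z=14, 10 e⁻), Al^3+ (Z=13, 10 e⁻), Mg^2+ (Z=12, 10 e⁻), Na^+ (Z=11, 10 e⁻), K^+ (Z=19, 18 e⁻). Si^4+ < Al^3+ (both 10 e⁻, Z=14>13); Al^3+ < Mg^2+ (isoelectronic, higher Z=13 is smaller); Mg^2+ < Na^+ (both 10 e⁻, Z=12>11); Na^+ < K^+ (same group, 1 shell fewer).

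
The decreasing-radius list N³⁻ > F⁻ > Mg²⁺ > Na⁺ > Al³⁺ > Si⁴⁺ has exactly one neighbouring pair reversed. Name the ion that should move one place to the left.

The pair Mg²⁺, Na⁺ is the wrong way round — they are isoelectronic (10 e⁻) and Mg has more protons than Na (12 vs 11), making Mg²⁺ smaller. All other adjacent pairs agree with periodic trends, so Na⁺ is the misplaced ion.

Na⁺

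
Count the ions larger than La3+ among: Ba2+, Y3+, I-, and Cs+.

Work out protons and electrons: Y3+ (Z=39, 36 e⁻), La3+ (Z=57, 54 e⁻), Ba2+ (Z=56, 54 e⁻), Cs+ (Z=55, 54 e⁻), I- (Z=53, 54 e⁻). Y3+ < La3+ (same group, 1 shell fewer); La3+ < Ba2+ (both 54 e⁻, Z=57>56); Ba2+ < Cs+ (isoelectronic, higher Z=56 is smaller); Cs+ < I- (both 54 e⁻, Z=55>53).
Relative to La3+, the ions that are larger are Ba2+, Cs+, I-. So 3 are larger.

3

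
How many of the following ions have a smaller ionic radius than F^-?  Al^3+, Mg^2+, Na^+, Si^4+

Each ion has 10 electrons. The ranking follows nuclear charge in reverse — greater Z gives a smaller radius. Si^4+ (Z=14), Al^3+ (Z=13), Mg^2+ (Z=12), Na^+ (Z=11), F^- (Z=9).
Placing each against F^-: smaller — Si^4+, Al^3+, Mg^2+, Na^+; larger — none. That's 4.

4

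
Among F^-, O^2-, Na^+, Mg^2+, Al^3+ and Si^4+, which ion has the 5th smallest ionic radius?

F^-

These species are isoelectronic with 10 electrons. The only difference is the number of protons: Si^4+ (Z=14), Al^3+ (Z=13), Mg^2+ (Z=12), Na^+ (Z=11), F^- (Z=9), O^2- (Z=8). The strongest nuclear pull (Si^4+) gives the smallest ion.
Full ascending order: Si^4+ < Al^3+ < Mg^2+ < Na^+ < F^- < O^2-. Counting from the smallest, position 5 is F^-.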